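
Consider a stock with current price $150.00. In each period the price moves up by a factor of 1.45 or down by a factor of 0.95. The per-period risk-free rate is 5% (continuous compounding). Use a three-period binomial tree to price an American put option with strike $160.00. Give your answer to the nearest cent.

Risk-neutral probability p = (e^0.05 − 0.95)/(1.45 − 0.95) = 0.1013/0.5000 = 0.2025
Terminal stock prices: S_uuu = 457.3, S_uud = 299.6, S_udd = 196.3, S_ddd = 128.6
Terminal payoffs (K − S): max(-297.3, 0) = 0, max(-139.6, 0) = 0, max(-36.29, 0) = 0, max(31.39, 0) = 31.39
Node uu (S = 315.4): continuation = e^(−0.05)·[0.2025·0.0000 + 0.7975·0.0000] = 0.0000; exercise value = 0.0000 ≤ continuation, so V_uu = 0.0000
Node ud (S = 206.6): continuation = e^(−0.05)·[0.2025·0.0000 + 0.7975·0.0000] = 0.0000; exercise value = 0.0000 ≤ continuation, so V_ud = 0.0000
Node dd (S = 135.4): continuation = e^(−0.05)·[0.2025·0.0000 + 0.7975·31.3938] = 23.8142; exercise value = 24.6250 > continuation, so V_dd = 24.6250 (exercise)
Node u (S = 217.5): continuation = e^(−0.05)·[0.2025·0.0000 + 0.7975·0.0000] = 0.0000; exercise value = 0.0000 ≤ continuation, so V_u = 0.0000
Node d (S = 142.5): continuation = e^(−0.05)·[0.2025·0.0000 + 0.7975·24.6250] = 18.6797; exercise value = 17.5000 ≤ continuation, so V_d = 18.6797
Node 0 (S = 150): continuation = e^(−0.05)·[0.2025·0.0000 + 0.7975·18.6797] = 14.1698; exercise value = 10.0000 ≤ continuation, so V_0 = 14.1698

$14.17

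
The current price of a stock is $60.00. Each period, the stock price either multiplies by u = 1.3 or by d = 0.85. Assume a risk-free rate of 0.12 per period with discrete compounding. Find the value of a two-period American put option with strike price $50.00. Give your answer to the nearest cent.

$0.85

Risk-neutral probability p = (1 + 0.12 − 0.85)/(1.3 − 0.85) = 0.2700/0.4500 = 0.6000
Terminal stock prices: S_uu = 101.4, S_ud = 66.3, S_dd = 43.35
Terminal payoffs (K − S): max(-51.4, 0) = 0, max(-16.3, 0) = 0, max(6.65, 0) = 6.65
Node u (S = 78): continuation = 1/1.12·[0.6000·0.0000 + 0.4000·0.0000] = 0.0000; exercise value = 0.0000 ≤ continuation, so V_u = 0.0000
Node d (S = 51): continuation = 1/1.12·[0.6000·0.0000 + 0.4000·6.6500] = 2.3750; exercise value = 0.0000 ≤ continuation, so V_d = 2.3750
Node 0 (S = 60): continuation = 1/1.12·[0.6000·0.0000 + 0.4000·2.3750] = 0.8482; exercise value = 0.0000 ≤ continuation, so V_0 = 0.8482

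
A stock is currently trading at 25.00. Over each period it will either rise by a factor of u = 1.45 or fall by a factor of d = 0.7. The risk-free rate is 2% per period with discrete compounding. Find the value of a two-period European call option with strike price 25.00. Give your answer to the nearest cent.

Risk-neutral probability p = (1 + 0.02 − 0.7)/(1.45 − 0.7) = 0.3200/0.7500 = 0.4267
Terminal stock prices: S_uu = 52.56, S_ud = 25.38, S_dd = 12.25
Terminal payoffs (S − K): max(27.56, 0) = 27.56, max(0.375, 0) = 0.375, max(-12.75, 0) = 0
Node u (S = 36.25): V_u = 1/1.02·[0.4267·27.5625 + 0.5733·0.3750] = 11.7402
Node d (S = 17.5): V_d = 1/1.02·[0.4267·0.3750 + 0.5733·0.0000] = 0.1569
Node 0 (S = 25): V_0 = 1/1.02·[0.4267·11.7402 + 0.5733·0.1569] = 4.9991

5.00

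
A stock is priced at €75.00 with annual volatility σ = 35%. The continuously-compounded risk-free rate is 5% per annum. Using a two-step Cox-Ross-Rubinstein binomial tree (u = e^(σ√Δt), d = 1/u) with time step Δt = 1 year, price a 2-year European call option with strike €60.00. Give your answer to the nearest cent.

CRR parameters: u = e^(σ√Δt) = e^(0.35·√1) = 1.4191, d = 1/u = 0.7047
Per-period rate: rΔt = 0.05·1 = 0.05, so R = e^0.05 = 1.0513
Risk-neutral probability p = (e^0.05 − 0.7047)/(1.4191 − 0.7047) = 0.3466/0.7144 = 0.4852
Terminal stock prices: S_uu = 151, S_ud = 75, S_dd = 37.24
Terminal payoffs (S − K): max(91.03, 0) = 91.03, max(15, 0) = 15, max(-22.76, 0) = 0
Node u (S = 106.4): V_u = e^(−0.05)·[0.4852·91.0315 + 0.5148·15.0000] = 49.3563
Node d (S = 52.85): V_d = e^(−0.05)·[0.4852·15.0000 + 0.5148·0.0000] = 6.9224
Node 0 (S = 75): V_0 = e^(−0.05)·[0.4852·49.3563 + 0.5148·6.9224] = 26.1677

€26.17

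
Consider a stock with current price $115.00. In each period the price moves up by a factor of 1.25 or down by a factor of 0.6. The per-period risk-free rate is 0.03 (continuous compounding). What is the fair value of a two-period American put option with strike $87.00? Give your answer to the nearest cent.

Risk-neutral probability p = (e^0.03 − 0.6)/(1.25 − 0.6) = 0.4305/0.6500 = 0.6622
Terminal stock prices: S_uu = 179.7, S_ud = 86.25, S_dd = 41.4
Terminal payoffs (K − S): max(-92.69, 0) = 0, max(0.75, 0) = 0.75, max(45.6, 0) = 45.6
Node u (S = 143.8): continuation = e^(−0.03)·[0.6622·0.0000 + 0.3378·0.7500] = 0.2458; exercise value = 0.0000 ≤ continuation, so V_u = 0.2458
Node d (S = 69): continuation = e^(−0.03)·[0.6622·0.7500 + 0.3378·45.6000] = 15.4288; exercise value = 18.0000 > continuation, so V_d = 18.0000 (exercise)
Node 0 (S = 115): continuation = e^(−0.03)·[0.6622·0.2458 + 0.3378·18.0000] = 6.0580; exercise value = 0.0000 ≤ continuation, so V_0 = 6.0580

$6.06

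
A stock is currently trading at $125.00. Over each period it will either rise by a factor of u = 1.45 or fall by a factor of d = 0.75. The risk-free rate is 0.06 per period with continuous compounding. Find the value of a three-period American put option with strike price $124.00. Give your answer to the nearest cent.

$19.69

Risk-neutral probability p = (e^0.06 − 0.75)/(1.45 − 0.75) = 0.3118/0.7000 = 0.4455
Terminal stock prices: S_uuu = 381.1, S_uud = 197.1, S_udd = 102, S_ddd = 52.73
Terminal payoffs (K − S): max(-257.1, 0) = 0, max(-73.11, 0) = 0, max(22.05, 0) = 22.05, max(71.27, 0) = 71.27
Node uu (S = 262.8): continuation = e^(−0.06)·[0.4455·0.0000 + 0.5545·0.0000] = 0.0000; exercise value = 0.0000 ≤ continuation, so V_uu = 0.0000
Node ud (S = 135.9): continuation = e^(−0.06)·[0.4455·0.0000 + 0.5545·22.0469] = 11.5135; exercise value = 0.0000 ≤ continuation, so V_ud = 11.5135
Node dd (S = 70.31): continuation = e^(−0.06)·[0.4455·22.0469 + 0.5545·71.2656] = 46.4663; exercise value = 53.6875 > continuation, so V_dd = 53.6875 (exercise)
Node u (S = 181.2): continuation = e^(−0.06)·[0.4455·0.0000 + 0.5545·11.5135] = 6.0126; exercise value = 0.0000 ≤ continuation, so V_u = 6.0126
Node d (S = 93.75): continuation = e^(−0.06)·[0.4455·11.5135 + 0.5545·53.6875] = 32.8674; exercise value = 30.2500 ≤ continuation, so V_d = 32.8674
Node 0 (S = 125): continuation = e^(−0.06)·[0.4455·6.0126 + 0.5545·32.8674] = 19.6867; exercise value = 0.0000 ≤ continuation, so V_0 = 19.6867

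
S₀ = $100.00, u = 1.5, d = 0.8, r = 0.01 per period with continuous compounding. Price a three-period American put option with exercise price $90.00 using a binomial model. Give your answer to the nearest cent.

Risk-neutral probability p = (e^0.01 − 0.8)/(1.5 − 0.8) = 0.2101/0.7000 = 0.3001
Terminal stock prices: S_uuu = 337.5, S_uud = 180, S_udd = 96, S_ddd = 51.2
Terminal payoffs (K − S): max(-247.5, 0) = 0, max(-90, 0) = 0, max(-6, 0) = 0, max(38.8, 0) = 38.8
Node uu (S = 225): continuation = e^(−0.01)·[0.3001·0.0000 + 0.6999·0.0000] = 0.0000; exercise value = 0.0000 ≤ continuation, so V_uu = 0.0000
Node ud (S = 120): continuation = e^(−0.01)·[0.3001·0.0000 + 0.6999·0.0000] = 0.0000; exercise value = 0.0000 ≤ continuation, so V_ud = 0.0000
Node dd (S = 64): continuation = e^(−0.01)·[0.3001·0.0000 + 0.6999·38.8000] = 26.8870; exercise value = 26.0000 ≤ continuation, so V_dd = 26.8870
Node u (S = 150): continuation = e^(−0.01)·[0.3001·0.0000 + 0.6999·0.0000] = 0.0000; exercise value = 0.0000 ≤ continuation, so V_u = 0.0000
Node d (S = 80): continuation = e^(−0.01)·[0.3001·0.0000 + 0.6999·26.8870] = 18.6317; exercise value = 10.0000 ≤ continuation, so V_d = 18.6317
Node 0 (S = 100): continuation = e^(−0.01)·[0.3001·0.0000 + 0.6999·18.6317] = 12.9111; exercise value = 0.0000 ≤ continuation, so V_0 = 12.9111

$12.91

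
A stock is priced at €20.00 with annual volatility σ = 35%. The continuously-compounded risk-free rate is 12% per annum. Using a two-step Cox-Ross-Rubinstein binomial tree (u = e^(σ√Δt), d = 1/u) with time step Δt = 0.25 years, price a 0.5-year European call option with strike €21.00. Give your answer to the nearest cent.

€2.05

CRR parameters: u = e^(σ√Δt) = e^(0.35·√0.25) = 1.1912, d = 1/u = 0.8395
Per-period rate: rΔt = 0.12·0.25 = 0.03, so R = e^0.03 = 1.0305
Risk-neutral probability p = (e^0.03 − 0.8395)/(1.1912 − 0.8395) = 0.1910/0.3518 = 0.5429
Terminal stock prices: S_uu = 28.38, S_ud = 20, S_dd = 14.09
Terminal payoffs (S − K): max(7.381, 0) = 7.381, max(-1, 0) = 0, max(-6.906, 0) = 0
Node u (S = 23.82): V_u = e^(−0.03)·[0.5429·7.3814 + 0.4571·0.0000] = 3.8891
Node d (S = 16.79): V_d = e^(−0.03)·[0.5429·0.0000 + 0.4571·0.0000] = 0.0000
Node 0 (S = 20): V_0 = e^(−0.03)·[0.5429·3.8891 + 0.4571·0.0000] = 2.0491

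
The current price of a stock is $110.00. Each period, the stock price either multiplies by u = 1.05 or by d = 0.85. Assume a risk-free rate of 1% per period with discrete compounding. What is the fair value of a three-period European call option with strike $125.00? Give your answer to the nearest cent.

$1.16

Risk-neutral probability p = (1 + 0.01 − 0.85)/(1.05 − 0.85) = 0.1600/0.2000 = 0.8000
Terminal stock prices: S_uuu = 127.3, S_uud = 103.1, S_udd = 83.45, S_ddd = 67.55
Terminal payoffs (S − K): max(2.339, 0) = 2.339, max(-21.92, 0) = 0, max(-41.55, 0) = 0, max(-57.45, 0) = 0
Node uu (S = 121.3): V_uu = 1/1.01·[0.8000·2.3388 + 0.2000·0.0000] = 1.8525
Node ud (S = 98.17): V_ud = 1/1.01·[0.8000·0.0000 + 0.2000·0.0000] = 0.0000
Node dd (S = 79.47): V_dd = 1/1.01·[0.8000·0.0000 + 0.2000·0.0000] = 0.0000
Node u (S = 115.5): V_u = 1/1.01·[0.8000·1.8525 + 0.2000·0.0000] = 1.4673
Node d (S = 93.5): V_d = 1/1.01·[0.8000·0.0000 + 0.2000·0.0000] = 0.0000
Node 0 (S = 110): V_0 = 1/1.01·[0.8000·1.4673 + 0.2000·0.0000] = 1.1622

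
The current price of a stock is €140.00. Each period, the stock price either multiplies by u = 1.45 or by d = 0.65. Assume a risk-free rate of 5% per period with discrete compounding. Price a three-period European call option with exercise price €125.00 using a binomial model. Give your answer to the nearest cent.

Risk-neutral probability p = (1 + 0.05 − 0.65)/(1.45 − 0.65) = 0.4000/0.8000 = 0.5000
Terminal stock prices: S_uuu = 426.8, S_uud = 191.3, S_udd = 85.77, S_ddd = 38.45
Terminal payoffs (S − K): max(301.8, 0) = 301.8, max(66.33, 0) = 66.33, max(-39.23, 0) = 0, max(-86.55, 0) = 0
Node uu (S = 294.4): V_uu = 1/1.05·[0.5000·301.8075 + 0.5000·66.3275] = 175.3024
Node ud (S = 132): V_ud = 1/1.05·[0.5000·66.3275 + 0.5000·0.0000] = 31.5845
Node dd (S = 59.15): V_dd = 1/1.05·[0.5000·0.0000 + 0.5000·0.0000] = 0.0000
Node u (S = 203): V_u = 1/1.05·[0.5000·175.3024 + 0.5000·31.5845] = 98.5176
Node d (S = 91): V_d = 1/1.05·[0.5000·31.5845 + 0.5000·0.0000] = 15.0402
Node 0 (S = 140): V_0 = 1/1.05·[0.5000·98.5176 + 0.5000·15.0402] = 54.0752

€54.08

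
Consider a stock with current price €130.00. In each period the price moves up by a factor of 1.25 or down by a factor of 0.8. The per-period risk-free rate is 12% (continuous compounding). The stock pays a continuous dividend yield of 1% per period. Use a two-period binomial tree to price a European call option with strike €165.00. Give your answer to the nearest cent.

Per-period risk-free factor R = e^0.12 = 1.1275; dividend-adjusted growth = e^(0.12−0.01) = 1.1163.
Risk-neutral probability p = (1.1163 − 0.8)/(1.25 − 0.8) = 0.3163/0.4500 = 0.7028
Terminal stock prices: S_uu = 203.1, S_ud = 130, S_dd = 83.2
Terminal payoffs (S − K): max(38.12, 0) = 38.12, max(-35, 0) = 0, max(-81.8, 0) = 0
Node u (S = 162.5): V_u = e^(−0.12)·[0.7028·38.1250 + 0.2972·0.0000] = 23.7657
Node d (S = 104): V_d = e^(−0.12)·[0.7028·0.0000 + 0.2972·0.0000] = 0.0000
Node 0 (S = 130): V_0 = e^(−0.12)·[0.7028·23.7657 + 0.2972·0.0000] = 14.8147

€14.81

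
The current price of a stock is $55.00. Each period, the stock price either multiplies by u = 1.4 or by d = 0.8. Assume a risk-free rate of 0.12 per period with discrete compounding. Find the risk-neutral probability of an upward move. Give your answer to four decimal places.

p = 0.5333

Risk-neutral probability p = (1 + 0.12 − 0.8)/(1.4 − 0.8) = 0.3200/0.6000 = 0.5333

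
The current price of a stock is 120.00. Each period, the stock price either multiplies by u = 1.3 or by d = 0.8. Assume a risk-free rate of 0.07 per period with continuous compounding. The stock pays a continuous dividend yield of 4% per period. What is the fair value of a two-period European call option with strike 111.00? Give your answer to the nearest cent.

22.92

Per-period risk-free factor R = e^0.07 = 1.0725; dividend-adjusted growth = e^(0.07−0.04) = 1.0305.
Risk-neutral probability p = (1.0305 − 0.8)/(1.3 − 0.8) = 0.2305/0.5000 = 0.4609
Terminal stock prices: S_uu = 202.8, S_ud = 124.8, S_dd = 76.8
Terminal payoffs (S − K): max(91.8, 0) = 91.8, max(13.8, 0) = 13.8, max(-34.2, 0) = 0
Node u (S = 156): V_u = e^(−0.07)·[0.4609·91.8000 + 0.5391·13.8000] = 46.3874
Node d (S = 96): V_d = e^(−0.07)·[0.4609·13.8000 + 0.5391·0.0000] = 5.9305
Node 0 (S = 120): V_0 = e^(−0.07)·[0.4609·46.3874 + 0.5391·5.9305] = 22.9159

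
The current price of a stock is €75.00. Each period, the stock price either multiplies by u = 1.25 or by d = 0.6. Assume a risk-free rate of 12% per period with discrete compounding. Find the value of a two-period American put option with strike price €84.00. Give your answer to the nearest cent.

€10.50

Risk-neutral probability p = (1 + 0.12 − 0.6)/(1.25 − 0.6) = 0.5200/0.6500 = 0.8000
Terminal stock prices: S_uu = 117.2, S_ud = 56.25, S_dd = 27
Terminal payoffs (K − S): max(-33.19, 0) = 0, max(27.75, 0) = 27.75, max(57, 0) = 57
Node u (S = 93.75): continuation = 1/1.12·[0.8000·0.0000 + 0.2000·27.7500] = 4.9554; exercise value = 0.0000 ≤ continuation, so V_u = 4.9554
Node d (S = 45): continuation = 1/1.12·[0.8000·27.7500 + 0.2000·57.0000] = 30.0000; exercise value = 39.0000 > continuation, so V_d = 39.0000 (exercise)
Node 0 (S = 75): continuation = 1/1.12·[0.8000·4.9554 + 0.2000·39.0000] = 10.5038; exercise value = 9.0000 ≤ continuation, so V_0 = 10.5038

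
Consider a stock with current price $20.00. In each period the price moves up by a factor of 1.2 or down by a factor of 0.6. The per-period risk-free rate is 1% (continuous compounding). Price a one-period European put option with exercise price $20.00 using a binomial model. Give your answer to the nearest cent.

Risk-neutral probability p = (e^0.01 − 0.6)/(1.2 − 0.6) = 0.4101/0.6000 = 0.6834
Terminal stock prices: S_u = 24, S_d = 12
Terminal payoffs (K − S): max(-4, 0) = 0, max(8, 0) = 8
Node 0 (S = 20): V_0 = e^(−0.01)·[0.6834·0.0000 + 0.3166·8.0000] = 2.5075

$2.51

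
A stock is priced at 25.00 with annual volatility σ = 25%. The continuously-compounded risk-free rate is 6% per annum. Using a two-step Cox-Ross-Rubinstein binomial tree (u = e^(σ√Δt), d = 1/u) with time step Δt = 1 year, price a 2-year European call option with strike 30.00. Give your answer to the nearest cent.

CRR parameters: u = e^(σ√Δt) = e^(0.25·√1) = 1.2840, d = 1/u = 0.7788
Per-period rate: rΔt = 0.06·1 = 0.06, so R = e^0.06 = 1.0618
Risk-neutral probability p = (e^0.06 − 0.7788)/(1.2840 − 0.7788) = 0.2830/0.5052 = 0.5602
Terminal stock prices: S_uu = 41.22, S_ud = 25, S_dd = 15.16
Terminal payoffs (S − K): max(11.22, 0) = 11.22, max(-5, 0) = 0, max(-14.84, 0) = 0
Node u (S = 32.1): V_u = e^(−0.06)·[0.5602·11.2180 + 0.4398·0.0000] = 5.9186
Node d (S = 19.47): V_d = e^(−0.06)·[0.5602·0.0000 + 0.4398·0.0000] = 0.0000
Node 0 (S = 25): V_0 = e^(−0.06)·[0.5602·5.9186 + 0.4398·0.0000] = 3.1226

3.12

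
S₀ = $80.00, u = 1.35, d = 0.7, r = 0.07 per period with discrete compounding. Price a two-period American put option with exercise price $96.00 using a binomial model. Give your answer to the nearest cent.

$20.47

Risk-neutral probability p = (1 + 0.07 − 0.7)/(1.35 − 0.7) = 0.3700/0.6500 = 0.5692
Terminal stock prices: S_uu = 145.8, S_ud = 75.6, S_dd = 39.2
Terminal payoffs (K − S): max(-49.8, 0) = 0, max(20.4, 0) = 20.4, max(56.8, 0) = 56.8
Node u (S = 108): continuation = 1/1.07·[0.5692·0.0000 + 0.4308·20.4000] = 8.2128; exercise value = 0.0000 ≤ continuation, so V_u = 8.2128
Node d (S = 56): continuation = 1/1.07·[0.5692·20.4000 + 0.4308·56.8000] = 33.7196; exercise value = 40.0000 > continuation, so V_d = 40.0000 (exercise)
Node 0 (S = 80): continuation = 1/1.07·[0.5692·8.2128 + 0.4308·40.0000] = 20.4727; exercise value = 16.0000 ≤ continuation, so V_0 = 20.4727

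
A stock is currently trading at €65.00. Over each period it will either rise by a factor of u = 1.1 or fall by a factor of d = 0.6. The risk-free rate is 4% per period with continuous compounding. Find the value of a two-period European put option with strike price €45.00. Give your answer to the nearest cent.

Risk-neutral probability p = (e^0.04 − 0.6)/(1.1 − 0.6) = 0.4408/0.5000 = 0.8816
Terminal stock prices: S_uu = 78.65, S_ud = 42.9, S_dd = 23.4
Terminal payoffs (K − S): max(-33.65, 0) = 0, max(2.1, 0) = 2.1, max(21.6, 0) = 21.6
Node u (S = 71.5): V_u = e^(−0.04)·[0.8816·0.0000 + 0.1184·2.1000] = 0.2388
Node d (S = 39): V_d = e^(−0.04)·[0.8816·2.1000 + 0.1184·21.6000] = 4.2355
Node 0 (S = 65): V_0 = e^(−0.04)·[0.8816·0.2388 + 0.1184·4.2355] = 0.6841

€0.68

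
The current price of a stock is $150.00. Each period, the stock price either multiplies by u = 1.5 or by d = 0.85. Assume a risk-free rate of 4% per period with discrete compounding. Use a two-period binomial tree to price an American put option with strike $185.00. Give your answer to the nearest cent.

Risk-neutral probability p = (1 + 0.04 − 0.85)/(1.5 − 0.85) = 0.1900/0.6500 = 0.2923
Terminal stock prices: S_uu = 337.5, S_ud = 191.2, S_dd = 108.4
Terminal payoffs (K − S): max(-152.5, 0) = 0, max(-6.25, 0) = 0, max(76.63, 0) = 76.63
Node u (S = 225): continuation = 1/1.04·[0.2923·0.0000 + 0.7077·0.0000] = 0.0000; exercise value = 0.0000 ≤ continuation, so V_u = 0.0000
Node d (S = 127.5): continuation = 1/1.04·[0.2923·0.0000 + 0.7077·76.6250] = 52.1413; exercise value = 57.5000 > continuation, so V_d = 57.5000 (exercise)
Node 0 (S = 150): continuation = 1/1.04·[0.2923·0.0000 + 0.7077·57.5000] = 39.1272; exercise value = 35.0000 ≤ continuation, so V_0 = 39.1272

$39.13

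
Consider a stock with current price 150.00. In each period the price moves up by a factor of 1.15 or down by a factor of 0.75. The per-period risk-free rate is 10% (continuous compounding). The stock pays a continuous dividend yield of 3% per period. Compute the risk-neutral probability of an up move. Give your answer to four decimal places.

p = 0.8063

Per-period risk-free factor R = e^0.1 = 1.1052; dividend-adjusted growth = e^(0.1−0.03) = 1.0725.
Risk-neutral probability p = (1.0725 − 0.75)/(1.15 − 0.75) = 0.3225/0.4000 = 0.8063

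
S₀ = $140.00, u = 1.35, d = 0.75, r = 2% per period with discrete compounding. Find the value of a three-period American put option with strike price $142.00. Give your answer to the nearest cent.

$27.55

Risk-neutral probability p = (1 + 0.02 − 0.75)/(1.35 − 0.75) = 0.2700/0.6000 = 0.4500
Terminal stock prices: S_uuu = 344.5, S_uud = 191.4, S_udd = 106.3, S_ddd = 59.06
Terminal payoffs (K − S): max(-202.5, 0) = 0, max(-49.36, 0) = 0, max(35.69, 0) = 35.69, max(82.94, 0) = 82.94
Node uu (S = 255.2): continuation = 1/1.02·[0.4500·0.0000 + 0.5500·0.0000] = 0.0000; exercise value = 0.0000 ≤ continuation, so V_uu = 0.0000
Node ud (S = 141.8): continuation = 1/1.02·[0.4500·0.0000 + 0.5500·35.6875] = 19.2433; exercise value = 0.2500 ≤ continuation, so V_ud = 19.2433
Node dd (S = 78.75): continuation = 1/1.02·[0.4500·35.6875 + 0.5500·82.9375] = 60.4657; exercise value = 63.2500 > continuation, so V_dd = 63.2500 (exercise)
Node u (S = 189): continuation = 1/1.02·[0.4500·0.0000 + 0.5500·19.2433] = 10.3763; exercise value = 0.0000 ≤ continuation, so V_u = 10.3763
Node d (S = 105): continuation = 1/1.02·[0.4500·19.2433 + 0.5500·63.2500] = 42.5951; exercise value = 37.0000 ≤ continuation, so V_d = 42.5951
Node 0 (S = 140): continuation = 1/1.02·[0.4500·10.3763 + 0.5500·42.5951] = 27.5457; exercise value = 2.0000 ≤ continuation, so V_0 = 27.5457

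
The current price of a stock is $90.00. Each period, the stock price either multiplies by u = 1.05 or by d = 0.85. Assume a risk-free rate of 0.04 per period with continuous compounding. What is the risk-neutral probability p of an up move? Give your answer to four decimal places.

p = 0.9541

Risk-neutral probability p = (e^0.04 − 0.85)/(1.05 − 0.85) = 0.1908/0.2000 = 0.9541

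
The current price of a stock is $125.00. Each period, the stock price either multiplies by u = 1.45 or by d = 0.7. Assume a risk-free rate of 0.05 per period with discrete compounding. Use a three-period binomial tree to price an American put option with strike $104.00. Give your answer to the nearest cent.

Risk-neutral probability p = (1 + 0.05 − 0.7)/(1.45 − 0.7) = 0.3500/0.7500 = 0.4667
Terminal stock prices: S_uuu = 381.1, S_uud = 184, S_udd = 88.81, S_ddd = 42.87
Terminal payoffs (K − S): max(-277.1, 0) = 0, max(-79.97, 0) = 0, max(15.19, 0) = 15.19, max(61.13, 0) = 61.13
Node uu (S = 262.8): continuation = 1/1.05·[0.4667·0.0000 + 0.5333·0.0000] = 0.0000; exercise value = 0.0000 ≤ continuation, so V_uu = 0.0000
Node ud (S = 126.9): continuation = 1/1.05·[0.4667·0.0000 + 0.5333·15.1875] = 7.7143; exercise value = 0.0000 ≤ continuation, so V_ud = 7.7143
Node dd (S = 61.25): continuation = 1/1.05·[0.4667·15.1875 + 0.5333·61.1250] = 37.7976; exercise value = 42.7500 > continuation, so V_dd = 42.7500 (exercise)
Node u (S = 181.2): continuation = 1/1.05·[0.4667·0.0000 + 0.5333·7.7143] = 3.9184; exercise value = 0.0000 ≤ continuation, so V_u = 3.9184
Node d (S = 87.5): continuation = 1/1.05·[0.4667·7.7143 + 0.5333·42.7500] = 25.1429; exercise value = 16.5000 ≤ continuation, so V_d = 25.1429
Node 0 (S = 125): continuation = 1/1.05·[0.4667·3.9184 + 0.5333·25.1429] = 14.5125; exercise value = 0.0000 ≤ continuation, so V_0 = 14.5125

$14.51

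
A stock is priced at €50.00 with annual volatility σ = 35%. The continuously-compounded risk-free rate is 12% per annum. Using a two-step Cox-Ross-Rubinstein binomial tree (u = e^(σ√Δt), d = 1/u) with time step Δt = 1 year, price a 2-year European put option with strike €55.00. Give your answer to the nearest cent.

CRR parameters: u = e^(σ√Δt) = e^(0.35·√1) = 1.4191, d = 1/u = 0.7047
Per-period rate: rΔt = 0.12·1 = 0.12, so R = e^0.12 = 1.1275
Risk-neutral probability p = (e^0.12 − 0.7047)/(1.4191 − 0.7047) = 0.4228/0.7144 = 0.5919
Terminal stock prices: S_uu = 100.7, S_ud = 50, S_dd = 24.83
Terminal payoffs (K − S): max(-45.69, 0) = 0, max(5, 0) = 5, max(30.17, 0) = 30.17
Node u (S = 70.95): V_u = e^(−0.12)·[0.5919·0.0000 + 0.4081·5.0000] = 1.8100
Node d (S = 35.23): V_d = e^(−0.12)·[0.5919·5.0000 + 0.4081·30.1707] = 13.5462
Node 0 (S = 50): V_0 = e^(−0.12)·[0.5919·1.8100 + 0.4081·13.5462] = 5.8537

€5.85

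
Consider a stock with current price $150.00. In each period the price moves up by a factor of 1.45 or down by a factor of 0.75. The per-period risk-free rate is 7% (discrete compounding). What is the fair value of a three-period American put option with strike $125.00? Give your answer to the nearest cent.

$11.04

Risk-neutral probability p = (1 + 0.07 − 0.75)/(1.45 − 0.75) = 0.3200/0.7000 = 0.4571
Terminal stock prices: S_uuu = 457.3, S_uud = 236.5, S_udd = 122.3, S_ddd = 63.28
Terminal payoffs (K − S): max(-332.3, 0) = 0, max(-111.5, 0) = 0, max(2.656, 0) = 2.656, max(61.72, 0) = 61.72
Node uu (S = 315.4): continuation = 1/1.07·[0.4571·0.0000 + 0.5429·0.0000] = 0.0000; exercise value = 0.0000 ≤ continuation, so V_uu = 0.0000
Node ud (S = 163.1): continuation = 1/1.07·[0.4571·0.0000 + 0.5429·2.6562] = 1.3476; exercise value = 0.0000 ≤ continuation, so V_ud = 1.3476
Node dd (S = 84.38): continuation = 1/1.07·[0.4571·2.6562 + 0.5429·61.7188] = 32.4474; exercise value = 40.6250 > continuation, so V_dd = 40.6250 (exercise)
Node u (S = 217.5): continuation = 1/1.07·[0.4571·0.0000 + 0.5429·1.3476] = 0.6837; exercise value = 0.0000 ≤ continuation, so V_u = 0.6837
Node d (S = 112.5): continuation = 1/1.07·[0.4571·1.3476 + 0.5429·40.6250] = 21.1866; exercise value = 12.5000 ≤ continuation, so V_d = 21.1866
Node 0 (S = 150): continuation = 1/1.07·[0.4571·0.6837 + 0.5429·21.1866] = 11.0410; exercise value = 0.0000 ≤ continuation, so V_0 = 11.0410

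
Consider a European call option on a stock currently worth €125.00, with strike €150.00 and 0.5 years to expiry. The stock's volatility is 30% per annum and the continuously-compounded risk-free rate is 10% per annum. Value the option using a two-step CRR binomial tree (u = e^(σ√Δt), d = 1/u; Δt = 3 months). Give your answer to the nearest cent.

CRR parameters: u = e^(σ√Δt) = e^(0.3·√0.25) = 1.1618, d = 1/u = 0.8607
Per-period rate: rΔt = 0.1·0.25 = 0.025, so R = e^0.025 = 1.0253
Risk-neutral probability p = (e^0.025 − 0.8607)/(1.1618 − 0.8607) = 0.1646/0.3011 = 0.5466
Terminal stock prices: S_uu = 168.7, S_ud = 125, S_dd = 92.6
Terminal payoffs (S − K): max(18.73, 0) = 18.73, max(-25, 0) = 0, max(-57.4, 0) = 0
Node u (S = 145.2): V_u = e^(−0.025)·[0.5466·18.7324 + 0.4534·0.0000] = 9.9870
Node d (S = 107.6): V_d = e^(−0.025)·[0.5466·0.0000 + 0.4534·0.0000] = 0.0000
Node 0 (S = 125): V_0 = e^(−0.025)·[0.5466·9.9870 + 0.4534·0.0000] = 5.3245

€5.32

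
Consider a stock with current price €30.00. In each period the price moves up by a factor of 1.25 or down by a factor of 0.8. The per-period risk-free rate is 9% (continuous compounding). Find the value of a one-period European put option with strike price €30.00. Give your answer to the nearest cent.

€1.90

Risk-neutral probability p = (e^0.09 − 0.8)/(1.25 − 0.8) = 0.2942/0.4500 = 0.6537
Terminal stock prices: S_u = 37.5, S_d = 24
Terminal payoffs (K − S): max(-7.5, 0) = 0, max(6, 0) = 6
Node 0 (S = 30): V_0 = e^(−0.09)·[0.6537·0.0000 + 0.3463·6.0000] = 1.8989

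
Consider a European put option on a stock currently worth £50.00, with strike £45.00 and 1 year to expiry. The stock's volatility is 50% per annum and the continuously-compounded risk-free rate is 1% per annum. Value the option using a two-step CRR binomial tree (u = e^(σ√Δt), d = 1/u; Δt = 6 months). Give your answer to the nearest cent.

CRR parameters: u = e^(σ√Δt) = e^(0.5·√0.5) = 1.4241, d = 1/u = 0.7022
Per-period rate: rΔt = 0.01·0.5 = 0.005, so R = e^0.005 = 1.0050
Risk-neutral probability p = (e^0.005 − 0.7022)/(1.4241 − 0.7022) = 0.3028/0.7219 = 0.4195
Terminal stock prices: S_uu = 101.4, S_ud = 50, S_dd = 24.65
Terminal payoffs (K − S): max(-56.41, 0) = 0, max(-5, 0) = 0, max(20.35, 0) = 20.35
Node u (S = 71.21): V_u = e^(−0.005)·[0.4195·0.0000 + 0.5805·0.0000] = 0.0000
Node d (S = 35.11): V_d = e^(−0.005)·[0.4195·0.0000 + 0.5805·20.3466] = 11.7530
Node 0 (S = 50): V_0 = e^(−0.005)·[0.4195·0.0000 + 0.5805·11.7530] = 6.7890

£6.79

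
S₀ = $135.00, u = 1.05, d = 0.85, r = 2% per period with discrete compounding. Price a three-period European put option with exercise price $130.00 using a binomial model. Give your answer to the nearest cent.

Risk-neutral probability p = (1 + 0.02 − 0.85)/(1.05 − 0.85) = 0.1700/0.2000 = 0.8500
Terminal stock prices: S_uuu = 156.3, S_uud = 126.5, S_udd = 102.4, S_ddd = 82.91
Terminal payoffs (K − S): max(-26.28, 0) = 0, max(3.488, 0) = 3.488, max(27.59, 0) = 27.59, max(47.09, 0) = 47.09
Node uu (S = 148.8): V_uu = 1/1.02·[0.8500·0.0000 + 0.1500·3.4881] = 0.5130
Node ud (S = 120.5): V_ud = 1/1.02·[0.8500·3.4881 + 0.1500·27.5856] = 6.9635
Node dd (S = 97.54): V_dd = 1/1.02·[0.8500·27.5856 + 0.1500·47.0931] = 29.9135
Node u (S = 141.8): V_u = 1/1.02·[0.8500·0.5130 + 0.1500·6.9635] = 1.4515
Node d (S = 114.8): V_d = 1/1.02·[0.8500·6.9635 + 0.1500·29.9135] = 10.2019
Node 0 (S = 135): V_0 = 1/1.02·[0.8500·1.4515 + 0.1500·10.2019] = 2.7099

$2.71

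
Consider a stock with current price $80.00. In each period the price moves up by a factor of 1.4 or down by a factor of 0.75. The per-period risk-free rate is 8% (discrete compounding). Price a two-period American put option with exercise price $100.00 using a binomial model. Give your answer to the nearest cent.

Risk-neutral probability p = (1 + 0.08 − 0.75)/(1.4 − 0.75) = 0.3300/0.6500 = 0.5077
Terminal stock prices: S_uu = 156.8, S_ud = 84, S_dd = 45
Terminal payoffs (K − S): max(-56.8, 0) = 0, max(16, 0) = 16, max(55, 0) = 55
Node u (S = 112): continuation = 1/1.08·[0.5077·0.0000 + 0.4923·16.0000] = 7.2934; exercise value = 0.0000 ≤ continuation, so V_u = 7.2934
Node d (S = 60): continuation = 1/1.08·[0.5077·16.0000 + 0.4923·55.0000] = 32.5926; exercise value = 40.0000 > continuation, so V_d = 40.0000 (exercise)
Node 0 (S = 80): continuation = 1/1.08·[0.5077·7.2934 + 0.4923·40.0000] = 21.6622; exercise value = 20.0000 ≤ continuation, so V_0 = 21.6622

$21.66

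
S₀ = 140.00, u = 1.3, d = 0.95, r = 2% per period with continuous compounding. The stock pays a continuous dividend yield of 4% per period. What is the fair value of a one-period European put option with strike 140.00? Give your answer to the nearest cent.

6.27

Per-period risk-free factor R = e^0.02 = 1.0202; dividend-adjusted growth = e^(0.02−0.04) = 0.9802.
Risk-neutral probability p = (0.9802 − 0.95)/(1.3 − 0.95) = 0.0302/0.3500 = 0.0863
Terminal stock prices: S_u = 182, S_d = 133
Terminal payoffs (K − S): max(-42, 0) = 0, max(7, 0) = 7
Node 0 (S = 140): V_0 = e^(−0.02)·[0.0863·0.0000 + 0.9137·7.0000] = 6.2694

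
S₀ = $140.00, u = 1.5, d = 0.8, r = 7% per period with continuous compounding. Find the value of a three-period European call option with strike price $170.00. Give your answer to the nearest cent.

$32.92

Risk-neutral probability p = (e^0.07 − 0.8)/(1.5 − 0.8) = 0.2725/0.7000 = 0.3893
Terminal stock prices: S_uuu = 472.5, S_uud = 252, S_udd = 134.4, S_ddd = 71.68
Terminal payoffs (S − K): max(302.5, 0) = 302.5, max(82, 0) = 82, max(-35.6, 0) = 0, max(-98.32, 0) = 0
Node uu (S = 315): V_uu = e^(−0.07)·[0.3893·302.5000 + 0.6107·82.0000] = 156.4931
Node ud (S = 168): V_ud = e^(−0.07)·[0.3893·82.0000 + 0.6107·0.0000] = 29.7642
Node dd (S = 89.6): V_dd = e^(−0.07)·[0.3893·0.0000 + 0.6107·0.0000] = 0.0000
Node u (S = 210): V_u = e^(−0.07)·[0.3893·156.4931 + 0.6107·29.7642] = 73.7518
Node d (S = 112): V_d = e^(−0.07)·[0.3893·29.7642 + 0.6107·0.0000] = 10.8038
Node 0 (S = 140): V_0 = e^(−0.07)·[0.3893·73.7518 + 0.6107·10.8038] = 32.9222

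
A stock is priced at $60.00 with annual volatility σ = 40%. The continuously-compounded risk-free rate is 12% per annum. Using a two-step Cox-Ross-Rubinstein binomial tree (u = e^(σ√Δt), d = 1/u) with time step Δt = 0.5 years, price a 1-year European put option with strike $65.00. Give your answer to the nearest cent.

CRR parameters: u = e^(σ√Δt) = e^(0.4·√0.5) = 1.3269, d = 1/u = 0.7536
Per-period rate: rΔt = 0.12·0.5 = 0.06, so R = e^0.06 = 1.0618
Risk-neutral probability p = (e^0.06 − 0.7536)/(1.3269 − 0.7536) = 0.3082/0.5733 = 0.5376
Terminal stock prices: S_uu = 105.6, S_ud = 60, S_dd = 34.08
Terminal payoffs (K − S): max(-40.64, 0) = 0, max(5, 0) = 5, max(30.92, 0) = 30.92
Node u (S = 79.61): V_u = e^(−0.06)·[0.5376·0.0000 + 0.4624·5.0000] = 2.1772
Node d (S = 45.22): V_d = e^(−0.06)·[0.5376·5.0000 + 0.4624·30.9218] = 15.9964
Node 0 (S = 60): V_0 = e^(−0.06)·[0.5376·2.1772 + 0.4624·15.9964] = 8.0680

$8.07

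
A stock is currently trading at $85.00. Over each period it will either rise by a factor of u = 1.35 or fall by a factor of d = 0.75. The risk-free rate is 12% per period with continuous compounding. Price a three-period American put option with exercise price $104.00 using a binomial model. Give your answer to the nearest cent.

Risk-neutral probability p = (e^0.12 − 0.75)/(1.35 − 0.75) = 0.3775/0.6000 = 0.6292
Terminal stock prices: S_uuu = 209.1, S_uud = 116.2, S_udd = 64.55, S_ddd = 35.86
Terminal payoffs (K − S): max(-105.1, 0) = 0, max(-12.18, 0) = 0, max(39.45, 0) = 39.45, max(68.14, 0) = 68.14
Node uu (S = 154.9): continuation = e^(−0.12)·[0.6292·0.0000 + 0.3708·0.0000] = 0.0000; exercise value = 0.0000 ≤ continuation, so V_uu = 0.0000
Node ud (S = 86.06): continuation = e^(−0.12)·[0.6292·0.0000 + 0.3708·39.4531] = 12.9763; exercise value = 17.9375 > continuation, so V_ud = 17.9375 (exercise)
Node dd (S = 47.81): continuation = e^(−0.12)·[0.6292·39.4531 + 0.3708·68.1406] = 44.4272; exercise value = 56.1875 > continuation, so V_dd = 56.1875 (exercise)
Node u (S = 114.8): continuation = e^(−0.12)·[0.6292·0.0000 + 0.3708·17.9375] = 5.8997; exercise value = 0.0000 ≤ continuation, so V_u = 5.8997
Node d (S = 63.75): continuation = e^(−0.12)·[0.6292·17.9375 + 0.3708·56.1875] = 28.4897; exercise value = 40.2500 > continuation, so V_d = 40.2500 (exercise)
Node 0 (S = 85): continuation = e^(−0.12)·[0.6292·5.8997 + 0.3708·40.2500] = 16.5305; exercise value = 19.0000 > continuation, so V_0 = 19.0000 (exercise)

$19.00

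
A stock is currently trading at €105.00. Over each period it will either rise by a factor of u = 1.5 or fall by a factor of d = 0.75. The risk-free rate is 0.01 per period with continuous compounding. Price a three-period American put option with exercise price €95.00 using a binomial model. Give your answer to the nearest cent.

€16.87

Risk-neutral probability p = (e^0.01 − 0.75)/(1.5 − 0.75) = 0.2601/0.7500 = 0.3467
Terminal stock prices: S_uuu = 354.4, S_uud = 177.2, S_udd = 88.59, S_ddd = 44.3
Terminal payoffs (K − S): max(-259.4, 0) = 0, max(-82.19, 0) = 0, max(6.406, 0) = 6.406, max(50.7, 0) = 50.7
Node uu (S = 236.2): continuation = e^(−0.01)·[0.3467·0.0000 + 0.6533·0.0000] = 0.0000; exercise value = 0.0000 ≤ continuation, so V_uu = 0.0000
Node ud (S = 118.1): continuation = e^(−0.01)·[0.3467·0.0000 + 0.6533·6.4062] = 4.1433; exercise value = 0.0000 ≤ continuation, so V_ud = 4.1433
Node dd (S = 59.06): continuation = e^(−0.01)·[0.3467·6.4062 + 0.6533·50.7031] = 34.9922; exercise value = 35.9375 > continuation, so V_dd = 35.9375 (exercise)
Node u (S = 157.5): continuation = e^(−0.01)·[0.3467·0.0000 + 0.6533·4.1433] = 2.6798; exercise value = 0.0000 ≤ continuation, so V_u = 2.6798
Node d (S = 78.75): continuation = e^(−0.01)·[0.3467·4.1433 + 0.6533·35.9375] = 24.6655; exercise value = 16.2500 ≤ continuation, so V_d = 24.6655
Node 0 (S = 105): continuation = e^(−0.01)·[0.3467·2.6798 + 0.6533·24.6655] = 16.8727; exercise value = 0.0000 ≤ continuation, so V_0 = 16.8727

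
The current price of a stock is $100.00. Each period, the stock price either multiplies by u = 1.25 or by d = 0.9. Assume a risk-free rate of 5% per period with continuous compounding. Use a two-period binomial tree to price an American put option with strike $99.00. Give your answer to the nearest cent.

Risk-neutral probability p = (e^0.05 − 0.9)/(1.25 − 0.9) = 0.1513/0.3500 = 0.4322
Terminal stock prices: S_uu = 156.2, S_ud = 112.5, S_dd = 81
Terminal payoffs (K − S): max(-57.25, 0) = 0, max(-13.5, 0) = 0, max(18, 0) = 18
Node u (S = 125): continuation = e^(−0.05)·[0.4322·0.0000 + 0.5678·0.0000] = 0.0000; exercise value = 0.0000 ≤ continuation, so V_u = 0.0000
Node d (S = 90): continuation = e^(−0.05)·[0.4322·0.0000 + 0.5678·18.0000] = 9.7219; exercise value = 9.0000 ≤ continuation, so V_d = 9.7219
Node 0 (S = 100): continuation = e^(−0.05)·[0.4322·0.0000 + 0.5678·9.7219] = 5.2508; exercise value = 0.0000 ≤ continuation, so V_0 = 5.2508

$5.25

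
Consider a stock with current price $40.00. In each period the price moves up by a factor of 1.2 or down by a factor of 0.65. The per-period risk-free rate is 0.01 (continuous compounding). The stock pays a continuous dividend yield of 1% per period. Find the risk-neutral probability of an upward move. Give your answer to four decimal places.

Per-period risk-free factor R = e^0.01 = 1.0101; dividend-adjusted growth = e^(0.01−0.01) = 1.0000.
Risk-neutral probability p = (1.0000 − 0.65)/(1.2 − 0.65) = 0.3500/0.5500 = 0.6364

p = 0.6364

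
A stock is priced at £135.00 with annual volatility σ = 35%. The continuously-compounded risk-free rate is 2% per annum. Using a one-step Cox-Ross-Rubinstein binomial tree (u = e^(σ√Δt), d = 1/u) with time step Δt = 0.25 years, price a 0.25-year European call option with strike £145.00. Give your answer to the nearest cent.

£7.41

CRR parameters: u = e^(σ√Δt) = e^(0.35·√0.25) = 1.1912, d = 1/u = 0.8395
Per-period rate: rΔt = 0.02·0.25 = 0.005, so R = e^0.005 = 1.0050
Risk-neutral probability p = (e^0.005 − 0.8395)/(1.1912 − 0.8395) = 0.1656/0.3518 = 0.4706
Terminal stock prices: S_u = 160.8, S_d = 113.3
Terminal payoffs (S − K): max(15.82, 0) = 15.82, max(-31.67, 0) = 0
Node 0 (S = 135): V_0 = e^(−0.005)·[0.4706·15.8182 + 0.5294·0.0000] = 7.4071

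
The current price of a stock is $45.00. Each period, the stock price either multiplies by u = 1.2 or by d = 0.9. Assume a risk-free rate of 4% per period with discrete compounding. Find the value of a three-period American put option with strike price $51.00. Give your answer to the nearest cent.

$6.24

Risk-neutral probability p = (1 + 0.04 − 0.9)/(1.2 − 0.9) = 0.1400/0.3000 = 0.4667
Terminal stock prices: S_uuu = 77.76, S_uud = 58.32, S_udd = 43.74, S_ddd = 32.81
Terminal payoffs (K − S): max(-26.76, 0) = 0, max(-7.32, 0) = 0, max(7.26, 0) = 7.26, max(18.19, 0) = 18.19
Node uu (S = 64.8): continuation = 1/1.04·[0.4667·0.0000 + 0.5333·0.0000] = 0.0000; exercise value = 0.0000 ≤ continuation, so V_uu = 0.0000
Node ud (S = 48.6): continuation = 1/1.04·[0.4667·0.0000 + 0.5333·7.2600] = 3.7231; exercise value = 2.4000 ≤ continuation, so V_ud = 3.7231
Node dd (S = 36.45): continuation = 1/1.04·[0.4667·7.2600 + 0.5333·18.1950] = 12.5885; exercise value = 14.5500 > continuation, so V_dd = 14.5500 (exercise)
Node u (S = 54): continuation = 1/1.04·[0.4667·0.0000 + 0.5333·3.7231] = 1.9093; exercise value = 0.0000 ≤ continuation, so V_u = 1.9093
Node d (S = 40.5): continuation = 1/1.04·[0.4667·3.7231 + 0.5333·14.5500] = 9.1321; exercise value = 10.5000 > continuation, so V_d = 10.5000 (exercise)
Node 0 (S = 45): continuation = 1/1.04·[0.4667·1.9093 + 0.5333·10.5000] = 6.2413; exercise value = 6.0000 ≤ continuation, so V_0 = 6.2413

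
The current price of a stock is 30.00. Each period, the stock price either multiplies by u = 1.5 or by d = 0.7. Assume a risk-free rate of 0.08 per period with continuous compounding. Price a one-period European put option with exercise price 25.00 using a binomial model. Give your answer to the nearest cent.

Risk-neutral probability p = (e^0.08 − 0.7)/(1.5 − 0.7) = 0.3833/0.8000 = 0.4791
Terminal stock prices: S_u = 45, S_d = 21
Terminal payoffs (K − S): max(-20, 0) = 0, max(4, 0) = 4
Node 0 (S = 30): V_0 = e^(−0.08)·[0.4791·0.0000 + 0.5209·4.0000] = 1.9234

1.92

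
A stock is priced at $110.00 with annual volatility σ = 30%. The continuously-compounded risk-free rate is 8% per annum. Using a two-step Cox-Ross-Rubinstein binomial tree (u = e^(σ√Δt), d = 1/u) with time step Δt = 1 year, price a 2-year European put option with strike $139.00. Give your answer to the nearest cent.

CRR parameters: u = e^(σ√Δt) = e^(0.3·√1) = 1.3499, d = 1/u = 0.7408
Per-period rate: rΔt = 0.08·1 = 0.08, so R = e^0.08 = 1.0833
Risk-neutral probability p = (e^0.08 − 0.7408)/(1.3499 − 0.7408) = 0.3425/0.6090 = 0.5623
Terminal stock prices: S_uu = 200.4, S_ud = 110, S_dd = 60.37
Terminal payoffs (K − S): max(-61.43, 0) = 0, max(29, 0) = 29, max(78.63, 0) = 78.63
Node u (S = 148.5): V_u = e^(−0.08)·[0.5623·0.0000 + 0.4377·29.0000] = 11.7172
Node d (S = 81.49): V_d = e^(−0.08)·[0.5623·29.0000 + 0.4377·78.6307] = 46.8232
Node 0 (S = 110): V_0 = e^(−0.08)·[0.5623·11.7172 + 0.4377·46.8232] = 25.0005

$25.00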